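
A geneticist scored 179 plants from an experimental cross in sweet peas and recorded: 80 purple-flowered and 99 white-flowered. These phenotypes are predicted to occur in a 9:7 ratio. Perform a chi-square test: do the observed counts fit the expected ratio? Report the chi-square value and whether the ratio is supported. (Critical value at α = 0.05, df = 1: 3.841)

9.715; not consistent

Expected counts for N = 179 under a 9:7 ratio (total parts = 16):
  purple-flowered: 179 × 9/16 = 100.6875
  white-flowered: 179 × 7/16 = 78.3125
χ² = Σ (O − E)² / E
  purple-flowered: (80 − 100.6875)² / 100.6875 = 4.2505
  white-flowered: (99 − 78.3125)² / 78.3125 = 5.4649
χ² = 4.2505 + 5.4649 = 9.7154 ≈ 9.715
Degrees of freedom = 2 − 1 = 1; critical value at α = 0.05 is 3.841.
Since 9.715 > 3.841, we reject the null hypothesis — the data do not fit the 9:7 ratio.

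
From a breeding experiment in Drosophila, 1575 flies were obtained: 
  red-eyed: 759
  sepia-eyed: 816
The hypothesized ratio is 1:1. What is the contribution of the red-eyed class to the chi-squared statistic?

Total ratio parts = 2. Expected numbers out of 1575:
  red-eyed: 1575 × 1/2 = 787.5
  sepia-eyed: 1575 × 1/2 = 787.5
Contribution of red-eyed: (759 − 787.5)² / 787.5 = 1.0314

1.031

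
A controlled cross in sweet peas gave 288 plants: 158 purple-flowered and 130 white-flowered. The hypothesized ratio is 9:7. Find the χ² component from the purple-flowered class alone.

Expected counts for N = 288 under a 9:7 ratio (total parts = 16):
  purple-flowered: 288 × 9/16 = 162
  white-flowered: 288 × 7/16 = 126
Contribution of purple-flowered: (158 − 162)² / 162 = 0.0988

0.099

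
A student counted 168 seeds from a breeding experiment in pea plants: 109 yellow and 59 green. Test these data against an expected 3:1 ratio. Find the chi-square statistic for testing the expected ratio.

9.175

Total ratio parts = 4. Expected numbers out of 168:
  yellow: 168 × 3/4 = 126
  green: 168 × 1/4 = 42
χ² = Σ (O − E)² / E
  yellow: (109 − 126)² / 126 = 2.2937
  green: (59 − 42)² / 42 = 6.8810
χ² = 2.2937 + 6.8810 = 9.1747 ≈ 9.175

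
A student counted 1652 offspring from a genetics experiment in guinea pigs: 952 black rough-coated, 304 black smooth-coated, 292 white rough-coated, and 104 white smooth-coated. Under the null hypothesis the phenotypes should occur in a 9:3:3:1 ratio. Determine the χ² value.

Expected counts for N = 1652 under a 9:3:3:1 ratio (total parts = 16):
  black rough-coated: 1652 × 9/16 = 929.25
  black smooth-coated: 1652 × 3/16 = 309.75
  white rough-coated: 1652 × 3/16 = 309.75
  white smooth-coated: 1652 × 1/16 = 103.25
χ² = Σ (O − E)² / E
  black rough-coated: (952 − 929.25)² / 929.25 = 0.5570
  black smooth-coated: (304 − 309.75)² / 309.75 = 0.1067
  white rough-coated: (292 − 309.75)² / 309.75 = 1.0172
  white smooth-coated: (104 − 103.25)² / 103.25 = 0.0054
χ² = 0.5570 + 0.1067 + 1.0172 + 0.0054 = 1.6863 ≈ 1.686

1.686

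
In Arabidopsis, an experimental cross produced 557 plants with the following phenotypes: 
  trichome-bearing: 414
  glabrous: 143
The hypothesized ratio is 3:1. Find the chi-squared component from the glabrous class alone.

Under the 3:1 hypothesis (Σ ratio = 4, N = 557):
  trichome-bearing: 557 × 3/4 = 417.75
  glabrous: 557 × 1/4 = 139.25
Contribution of glabrous: (143 − 139.25)² / 139.25 = 0.1010

0.101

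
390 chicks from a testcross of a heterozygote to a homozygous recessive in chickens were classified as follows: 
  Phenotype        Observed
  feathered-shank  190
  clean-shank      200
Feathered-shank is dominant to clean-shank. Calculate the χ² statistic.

A testcross of a heterozygote (Aa × aa) gives a 1:1 phenotypic ratio.
Under the 1:1 hypothesis (Σ ratio = 2, N = 390):
  feathered-shank: 390 × 1/2 = 195
  clean-shank: 390 × 1/2 = 195
χ² = Σ (O − E)² / E
  feathered-shank: (190 − 195)² / 195 = 0.1282
  clean-shank: (200 − 195)² / 195 = 0.1282
χ² = 0.1282 + 0.1282 = 0.2564 ≈ 0.256

0.256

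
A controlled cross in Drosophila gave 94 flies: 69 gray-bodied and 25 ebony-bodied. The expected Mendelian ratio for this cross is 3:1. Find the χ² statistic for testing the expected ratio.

0.128

Under the 3:1 hypothesis (Σ ratio = 4, N = 94):
  gray-bodied: 94 × 3/4 = 70.5
  ebony-bodied: 94 × 1/4 = 23.5
χ² = Σ (O − E)² / E
  gray-bodied: (69 − 70.5)² / 70.5 = 0.0319
  ebony-bodied: (25 − 23.5)² / 23.5 = 0.0957
χ² = 0.0319 + 0.0957 = 0.1276 ≈ 0.128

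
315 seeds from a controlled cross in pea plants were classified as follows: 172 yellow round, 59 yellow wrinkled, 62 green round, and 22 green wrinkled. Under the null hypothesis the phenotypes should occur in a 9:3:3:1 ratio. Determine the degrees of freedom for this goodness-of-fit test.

3

A goodness-of-fit test with 4 phenotype classes has df = 4 − 1 = 3.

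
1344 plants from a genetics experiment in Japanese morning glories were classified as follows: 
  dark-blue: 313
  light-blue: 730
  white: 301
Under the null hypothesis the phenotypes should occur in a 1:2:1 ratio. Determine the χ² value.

The 1:2:1 ratio has 4 parts, so with N = 1344 the expected counts are:
  dark-blue: 1344 × 1/4 = 336
  light-blue: 1344 × 2/4 = 672
  white: 1344 × 1/4 = 336
χ² = Σ (O − E)² / E
  dark-blue: (313 − 336)² / 336 = 1.5744
  light-blue: (730 − 672)² / 672 = 5.0060
  white: (301 − 336)² / 336 = 3.6458
χ² = 1.5744 + 5.0060 + 3.6458 = 10.2262 ≈ 10.226

10.226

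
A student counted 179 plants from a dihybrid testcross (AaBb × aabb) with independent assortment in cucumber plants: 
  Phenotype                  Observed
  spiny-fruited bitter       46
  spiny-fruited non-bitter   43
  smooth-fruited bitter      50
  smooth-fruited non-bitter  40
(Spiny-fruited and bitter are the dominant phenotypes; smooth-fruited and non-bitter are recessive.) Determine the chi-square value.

1.223

A dihybrid testcross with independent assortment gives a 1:1:1:1 ratio.
Total ratio parts = 4. Expected numbers out of 179:
  spiny-fruited bitter: 179 × 1/4 = 44.75
  spiny-fruited non-bitter: 179 × 1/4 = 44.75
  smooth-fruited bitter: 179 × 1/4 = 44.75
  smooth-fruited non-bitter: 179 × 1/4 = 44.75
χ² = Σ (O − E)² / E
  spiny-fruited bitter: (46 − 44.75)² / 44.75 = 0.0349
  spiny-fruited non-bitter: (43 − 44.75)² / 44.75 = 0.0684
  smooth-fruited bitter: (50 − 44.75)² / 44.75 = 0.6159
  smooth-fruited non-bitter: (40 − 44.75)² / 44.75 = 0.5042
χ² = 0.0349 + 0.0684 + 0.6159 + 0.5042 = 1.2234 ≈ 1.223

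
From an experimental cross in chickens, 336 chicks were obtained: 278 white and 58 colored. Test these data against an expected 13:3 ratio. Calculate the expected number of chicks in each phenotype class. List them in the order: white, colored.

273, 63

Under the 13:3 hypothesis (Σ ratio = 16, N = 336):
  white: 336 × 13/16 = 273
  colored: 336 × 3/16 = 63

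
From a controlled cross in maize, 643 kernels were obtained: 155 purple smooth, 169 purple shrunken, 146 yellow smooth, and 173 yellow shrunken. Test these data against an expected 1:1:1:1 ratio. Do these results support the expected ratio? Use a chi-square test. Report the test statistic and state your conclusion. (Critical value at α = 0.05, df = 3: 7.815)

2.916; consistent

Total ratio parts = 4. Expected numbers out of 643:
  purple smooth: 643 × 1/4 = 160.75
  purple shrunken: 643 × 1/4 = 160.75
  yellow smooth: 643 × 1/4 = 160.75
  yellow shrunken: 643 × 1/4 = 160.75
χ² = Σ (O − E)² / E
  purple smooth: (155 − 160.75)² / 160.75 = 0.2057
  purple shrunken: (169 − 160.75)² / 160.75 = 0.4234
  yellow smooth: (146 − 160.75)² / 160.75 = 1.3534
  yellow shrunken: (173 − 160.75)² / 160.75 = 0.9335
χ² = 0.2057 + 0.4234 + 1.3534 + 0.9335 = 2.916
Degrees of freedom = 4 − 1 = 3; critical value at α = 0.05 is 7.815.
Since 2.916 < 7.815, we fail to reject the null hypothesis — the data are consistent with the 1:1:1:1 ratio.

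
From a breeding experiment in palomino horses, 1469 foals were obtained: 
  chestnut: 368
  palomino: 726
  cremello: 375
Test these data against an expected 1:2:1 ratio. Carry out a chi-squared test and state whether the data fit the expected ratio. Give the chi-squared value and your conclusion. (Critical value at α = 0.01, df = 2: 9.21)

0.263; consistent

The 1:2:1 ratio has 4 parts, so with N = 1469 the expected counts are:
  chestnut: 1469 × 1/4 = 367.25
  palomino: 1469 × 2/4 = 734.5
  cremello: 1469 × 1/4 = 367.25
χ² = Σ (O − E)² / E
  chestnut: (368 − 367.25)² / 367.25 = 0.0015
  palomino: (726 − 734.5)² / 734.5 = 0.0984
  cremello: (375 − 367.25)² / 367.25 = 0.1635
χ² = 0.0015 + 0.0984 + 0.1635 = 0.2634 ≈ 0.263
Degrees of freedom = 3 − 1 = 2; critical value at α = 0.01 is 9.21.
Since 0.263 < 9.21, we fail to reject the null hypothesis — the data are consistent with the 1:2:1 ratio.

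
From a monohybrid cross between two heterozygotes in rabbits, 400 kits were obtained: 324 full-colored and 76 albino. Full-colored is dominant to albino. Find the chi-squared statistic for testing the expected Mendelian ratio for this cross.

7.680

For a monohybrid cross between heterozygotes with complete dominance, the expected phenotypic ratio is 3:1.
Total ratio parts = 4. Expected numbers out of 400:
  full-colored: 400 × 3/4 = 300
  albino: 400 × 1/4 = 100
χ² = Σ (O − E)² / E
  full-colored: (324 − 300)² / 300 = 1.9200
  albino: (76 − 100)² / 100 = 5.7600
χ² = 1.9200 + 5.7600 = 7.680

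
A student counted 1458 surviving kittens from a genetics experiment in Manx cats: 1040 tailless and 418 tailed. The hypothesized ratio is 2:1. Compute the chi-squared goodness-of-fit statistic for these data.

Expected counts for N = 1458 under a 2:1 ratio (total parts = 3):
  tailless: 1458 × 2/3 = 972
  tailed: 1458 × 1/3 = 486
χ² = Σ (O − E)² / E
  tailless: (1040 − 972)² / 972 = 4.7572
  tailed: (418 − 486)² / 486 = 9.5144
χ² = 4.7572 + 9.5144 = 14.2716 ≈ 14.272

14.272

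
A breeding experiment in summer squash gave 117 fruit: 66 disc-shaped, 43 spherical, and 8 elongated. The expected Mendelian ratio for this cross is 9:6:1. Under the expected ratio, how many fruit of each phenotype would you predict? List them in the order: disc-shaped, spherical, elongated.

65.8125, 43.875, 7.3125

Total ratio parts = 16. Expected numbers out of 117:
  disc-shaped: 117 × 9/16 = 65.8125
  spherical: 117 × 6/16 = 43.875
  elongated: 117 × 1/16 = 7.3125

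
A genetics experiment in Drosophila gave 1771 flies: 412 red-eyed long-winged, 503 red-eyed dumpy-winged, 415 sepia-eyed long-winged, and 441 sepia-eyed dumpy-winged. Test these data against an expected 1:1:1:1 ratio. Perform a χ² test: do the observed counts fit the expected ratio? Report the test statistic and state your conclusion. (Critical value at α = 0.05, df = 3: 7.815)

The 1:1:1:1 ratio has 4 parts, so with N = 1771 the expected counts are:
  red-eyed long-winged: 1771 × 1/4 = 442.75
  red-eyed dumpy-winged: 1771 × 1/4 = 442.75
  sepia-eyed long-winged: 1771 × 1/4 = 442.75
  sepia-eyed dumpy-winged: 1771 × 1/4 = 442.75
χ² = Σ (O − E)² / E
  red-eyed long-winged: (412 − 442.75)² / 442.75 = 2.1357
  red-eyed dumpy-winged: (503 − 442.75)² / 442.75 = 8.1989
  sepia-eyed long-winged: (415 − 442.75)² / 442.75 = 1.7393
  sepia-eyed dumpy-winged: (441 − 442.75)² / 442.75 = 0.0069
χ² = 2.1357 + 8.1989 + 1.7393 + 0.0069 = 12.0808 ≈ 12.081
Degrees of freedom = 4 − 1 = 3; critical value at α = 0.05 is 7.815.
Since 12.081 > 7.815, we reject the null hypothesis — the data do not fit the 1:1:1:1 ratio.

12.081; not consistent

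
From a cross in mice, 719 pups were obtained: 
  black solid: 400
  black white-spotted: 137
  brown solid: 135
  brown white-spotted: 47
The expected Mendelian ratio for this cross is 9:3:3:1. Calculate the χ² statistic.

The 9:3:3:1 ratio has 16 parts, so with N = 719 the expected counts are:
  black solid: 719 × 9/16 = 404.4375
  black white-spotted: 719 × 3/16 = 134.8125
  brown solid: 719 × 3/16 = 134.8125
  brown white-spotted: 719 × 1/16 = 44.9375
χ² = Σ (O − E)² / E
  black solid: (400 − 404.4375)² / 404.4375 = 0.0487
  black white-spotted: (137 − 134.8125)² / 134.8125 = 0.0355
  brown solid: (135 − 134.8125)² / 134.8125 = 0.0003
  brown white-spotted: (47 − 44.9375)² / 44.9375 = 0.0947
χ² = 0.0487 + 0.0355 + 0.0003 + 0.0947 = 0.1792 ≈ 0.179

0.179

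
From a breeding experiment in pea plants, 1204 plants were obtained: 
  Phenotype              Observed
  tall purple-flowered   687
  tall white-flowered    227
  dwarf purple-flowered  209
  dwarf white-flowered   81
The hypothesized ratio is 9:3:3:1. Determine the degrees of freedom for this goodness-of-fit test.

3

A goodness-of-fit test with 4 phenotype classes has df = 4 − 1 = 3.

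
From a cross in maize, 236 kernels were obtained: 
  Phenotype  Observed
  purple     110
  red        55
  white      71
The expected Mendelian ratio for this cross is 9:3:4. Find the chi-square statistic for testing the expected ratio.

8.951

Expected counts for N = 236 under a 9:3:4 ratio (total parts = 16):
  purple: 236 × 9/16 = 132.75
  red: 236 × 3/16 = 44.25
  white: 236 × 4/16 = 59
χ² = Σ (O − E)² / E
  purple: (110 − 132.75)² / 132.75 = 3.8988
  red: (55 − 44.25)² / 44.25 = 2.6116
  white: (71 − 59)² / 59 = 2.4407
χ² = 3.8988 + 2.6116 + 2.4407 = 8.9511 ≈ 8.951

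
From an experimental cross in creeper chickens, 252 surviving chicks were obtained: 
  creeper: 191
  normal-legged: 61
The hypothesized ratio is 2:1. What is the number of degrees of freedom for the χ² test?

1

A goodness-of-fit test with 2 phenotype classes has df = 2 − 1 = 1.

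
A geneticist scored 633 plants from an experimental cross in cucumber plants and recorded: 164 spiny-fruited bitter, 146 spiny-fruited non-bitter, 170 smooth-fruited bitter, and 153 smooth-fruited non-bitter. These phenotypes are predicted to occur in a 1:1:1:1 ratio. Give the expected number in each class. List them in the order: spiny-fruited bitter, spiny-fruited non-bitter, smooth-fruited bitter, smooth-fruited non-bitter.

158.25, 158.25, 158.25, 158.25

The 1:1:1:1 ratio has 4 parts, so with N = 633 the expected counts are:
  spiny-fruited bitter: 633 × 1/4 = 158.25
  spiny-fruited non-bitter: 633 × 1/4 = 158.25
  smooth-fruited bitter: 633 × 1/4 = 158.25
  smooth-fruited non-bitter: 633 × 1/4 = 158.25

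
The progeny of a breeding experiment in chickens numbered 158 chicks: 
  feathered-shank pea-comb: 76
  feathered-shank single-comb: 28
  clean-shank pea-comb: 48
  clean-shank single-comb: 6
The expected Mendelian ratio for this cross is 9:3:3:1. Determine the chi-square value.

The 9:3:3:1 ratio has 16 parts, so with N = 158 the expected counts are:
  feathered-shank pea-comb: 158 × 9/16 = 88.875
  feathered-shank single-comb: 158 × 3/16 = 29.625
  clean-shank pea-comb: 158 × 3/16 = 29.625
  clean-shank single-comb: 158 × 1/16 = 9.875
χ² = Σ (O − E)² / E
  feathered-shank pea-comb: (76 − 88.875)² / 88.875 = 1.8652
  feathered-shank single-comb: (28 − 29.625)² / 29.625 = 0.0891
  clean-shank pea-comb: (48 − 29.625)² / 29.625 = 11.3972
  clean-shank single-comb: (6 − 9.875)² / 9.875 = 1.5206
χ² = 1.8652 + 0.0891 + 11.3972 + 1.5206 = 14.8721 ≈ 14.872

14.872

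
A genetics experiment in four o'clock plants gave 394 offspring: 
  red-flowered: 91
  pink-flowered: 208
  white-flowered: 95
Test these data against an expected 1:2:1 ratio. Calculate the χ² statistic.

The 1:2:1 ratio has 4 parts, so with N = 394 the expected counts are:
  red-flowered: 394 × 1/4 = 98.5
  pink-flowered: 394 × 2/4 = 197
  white-flowered: 394 × 1/4 = 98.5
χ² = Σ (O − E)² / E
  red-flowered: (91 − 98.5)² / 98.5 = 0.5711
  pink-flowered: (208 − 197)² / 197 = 0.6142
  white-flowered: (95 − 98.5)² / 98.5 = 0.1244
χ² = 0.5711 + 0.6142 + 0.1244 = 1.3097 ≈ 1.310

1.310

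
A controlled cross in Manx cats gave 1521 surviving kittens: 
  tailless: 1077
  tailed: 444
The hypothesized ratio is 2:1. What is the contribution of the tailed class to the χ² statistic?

Expected counts for N = 1521 under a 2:1 ratio (total parts = 3):
  tailless: 1521 × 2/3 = 1014
  tailed: 1521 × 1/3 = 507
Contribution of tailed: (444 − 507)² / 507 = 7.8284

7.828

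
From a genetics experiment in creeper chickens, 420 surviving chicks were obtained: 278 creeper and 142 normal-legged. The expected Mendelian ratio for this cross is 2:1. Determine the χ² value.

Expected counts for N = 420 under a 2:1 ratio (total parts = 3):
  creeper: 420 × 2/3 = 280
  normal-legged: 420 × 1/3 = 140
χ² = Σ (O − E)² / E
  creeper: (278 − 280)² / 280 = 0.0143
  normal-legged: (142 − 140)² / 140 = 0.0286
χ² = 0.0143 + 0.0286 = 0.0429 ≈ 0.043

0.043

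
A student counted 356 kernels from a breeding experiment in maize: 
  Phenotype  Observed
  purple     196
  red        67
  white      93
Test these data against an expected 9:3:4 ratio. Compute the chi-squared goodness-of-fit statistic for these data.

0.271

Expected counts for N = 356 under a 9:3:4 ratio (total parts = 16):
  purple: 356 × 9/16 = 200.25
  red: 356 × 3/16 = 66.75
  white: 356 × 4/16 = 89
χ² = Σ (O − E)² / E
  purple: (196 − 200.25)² / 200.25 = 0.0902
  red: (67 − 66.75)² / 66.75 = 0.0009
  white: (93 − 89)² / 89 = 0.1798
χ² = 0.0902 + 0.0009 + 0.1798 = 0.2709 ≈ 0.271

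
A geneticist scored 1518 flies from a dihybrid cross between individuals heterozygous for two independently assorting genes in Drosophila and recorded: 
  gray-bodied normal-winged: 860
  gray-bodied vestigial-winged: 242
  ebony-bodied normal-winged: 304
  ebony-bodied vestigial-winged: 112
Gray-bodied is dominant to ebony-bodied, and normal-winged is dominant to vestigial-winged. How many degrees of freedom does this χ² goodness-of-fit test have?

A dihybrid F₂ with independent assortment and complete dominance at both loci gives a 9:3:3:1 phenotypic ratio.
A goodness-of-fit test with 4 phenotype classes has df = 4 − 1 = 3.

3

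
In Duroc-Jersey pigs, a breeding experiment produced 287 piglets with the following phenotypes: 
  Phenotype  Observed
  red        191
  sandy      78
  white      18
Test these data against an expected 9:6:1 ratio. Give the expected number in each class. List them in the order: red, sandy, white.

Under the 9:6:1 hypothesis (Σ ratio = 16, N = 287):
  red: 287 × 9/16 = 161.4375
  sandy: 287 × 6/16 = 107.625
  white: 287 × 1/16 = 17.9375

161.4375, 107.625, 17.9375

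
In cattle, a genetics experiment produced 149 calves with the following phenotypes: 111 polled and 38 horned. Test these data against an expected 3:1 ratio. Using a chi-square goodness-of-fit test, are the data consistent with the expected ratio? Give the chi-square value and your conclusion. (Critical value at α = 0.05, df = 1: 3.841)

0.020; consistent

The 3:1 ratio has 4 parts, so with N = 149 the expected counts are:
  polled: 149 × 3/4 = 111.75
  horned: 149 × 1/4 = 37.25
χ² = Σ (O − E)² / E
  polled: (111 − 111.75)² / 111.75 = 0.0050
  horned: (38 − 37.25)² / 37.25 = 0.0151
χ² = 0.0050 + 0.0151 = 0.0201 ≈ 0.020
Degrees of freedom = 2 − 1 = 1; critical value at α = 0.05 is 3.841.
Since 0.020 < 3.841, we fail to reject the null hypothesis — the data are consistent with the 3:1 ratio.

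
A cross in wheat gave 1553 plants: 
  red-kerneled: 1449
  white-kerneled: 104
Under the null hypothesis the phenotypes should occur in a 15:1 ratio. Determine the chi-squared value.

0.529

Under the 15:1 hypothesis (Σ ratio = 16, N = 1553):
  red-kerneled: 1553 × 15/16 = 1455.9375
  white-kerneled: 1553 × 1/16 = 97.0625
χ² = Σ (O − E)² / E
  red-kerneled: (1449 − 1455.9375)² / 1455.9375 = 0.0331
  white-kerneled: (104 − 97.0625)² / 97.0625 = 0.4959
χ² = 0.0331 + 0.4959 = 0.529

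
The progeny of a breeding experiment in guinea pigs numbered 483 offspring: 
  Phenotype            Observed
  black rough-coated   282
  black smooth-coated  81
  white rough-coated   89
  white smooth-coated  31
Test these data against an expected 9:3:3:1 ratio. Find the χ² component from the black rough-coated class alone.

Expected counts for N = 483 under a 9:3:3:1 ratio (total parts = 16):
  black rough-coated: 483 × 9/16 = 271.6875
  black smooth-coated: 483 × 3/16 = 90.5625
  white rough-coated: 483 × 3/16 = 90.5625
  white smooth-coated: 483 × 1/16 = 30.1875
Contribution of black rough-coated: (282 − 271.6875)² / 271.6875 = 0.3914

0.391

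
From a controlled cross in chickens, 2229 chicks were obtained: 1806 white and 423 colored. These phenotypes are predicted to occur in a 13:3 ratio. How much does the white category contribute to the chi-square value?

Total ratio parts = 16. Expected numbers out of 2229:
  white: 2229 × 13/16 = 1811.0625
  colored: 2229 × 3/16 = 417.9375
Contribution of white: (1806 − 1811.0625)² / 1811.0625 = 0.0142

0.014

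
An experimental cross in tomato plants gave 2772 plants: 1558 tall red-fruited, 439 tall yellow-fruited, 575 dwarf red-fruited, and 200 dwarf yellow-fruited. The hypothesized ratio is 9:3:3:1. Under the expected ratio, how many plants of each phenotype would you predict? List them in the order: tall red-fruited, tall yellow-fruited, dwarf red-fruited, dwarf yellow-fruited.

The 9:3:3:1 ratio has 16 parts, so with N = 2772 the expected counts are:
  tall red-fruited: 2772 × 9/16 = 1559.25
  tall yellow-fruited: 2772 × 3/16 = 519.75
  dwarf red-fruited: 2772 × 3/16 = 519.75
  dwarf yellow-fruited: 2772 × 1/16 = 173.25

1559.25, 519.75, 519.75, 173.25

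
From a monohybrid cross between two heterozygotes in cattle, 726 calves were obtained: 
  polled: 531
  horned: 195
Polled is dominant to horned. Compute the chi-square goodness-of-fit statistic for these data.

1.339

For a monohybrid cross between heterozygotes with complete dominance, the expected phenotypic ratio is 3:1.
Total ratio parts = 4. Expected numbers out of 726:
  polled: 726 × 3/4 = 544.5
  horned: 726 × 1/4 = 181.5
χ² = Σ (O − E)² / E
  polled: (531 − 544.5)² / 544.5 = 0.3347
  horned: (195 − 181.5)² / 181.5 = 1.0041
χ² = 0.3347 + 1.0041 = 1.3388 ≈ 1.339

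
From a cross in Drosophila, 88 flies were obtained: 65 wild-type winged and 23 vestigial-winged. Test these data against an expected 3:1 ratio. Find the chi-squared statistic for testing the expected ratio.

0.061

Total ratio parts = 4. Expected numbers out of 88:
  wild-type winged: 88 × 3/4 = 66
  vestigial-winged: 88 × 1/4 = 22
χ² = Σ (O − E)² / E
  wild-type winged: (65 − 66)² / 66 = 0.0152
  vestigial-winged: (23 − 22)² / 22 = 0.0455
χ² = 0.0152 + 0.0455 = 0.0607 ≈ 0.061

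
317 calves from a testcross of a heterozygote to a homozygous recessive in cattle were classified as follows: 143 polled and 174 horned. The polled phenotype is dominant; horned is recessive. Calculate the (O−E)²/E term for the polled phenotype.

A testcross of a heterozygote (Aa × aa) gives a 1:1 phenotypic ratio.
Expected counts for N = 317 under a 1:1 ratio (total parts = 2):
  polled: 317 × 1/2 = 158.5
  horned: 317 × 1/2 = 158.5
Contribution of polled: (143 − 158.5)² / 158.5 = 1.5158

1.516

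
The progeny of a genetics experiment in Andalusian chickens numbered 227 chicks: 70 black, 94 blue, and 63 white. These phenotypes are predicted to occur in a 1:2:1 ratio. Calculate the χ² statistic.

The 1:2:1 ratio has 4 parts, so with N = 227 the expected counts are:
  black: 227 × 1/4 = 56.75
  blue: 227 × 2/4 = 113.5
  white: 227 × 1/4 = 56.75
χ² = Σ (O − E)² / E
  black: (70 − 56.75)² / 56.75 = 3.0936
  blue: (94 − 113.5)² / 113.5 = 3.3502
  white: (63 − 56.75)² / 56.75 = 0.6883
χ² = 3.0936 + 3.3502 + 0.6883 = 7.1321 ≈ 7.132

7.132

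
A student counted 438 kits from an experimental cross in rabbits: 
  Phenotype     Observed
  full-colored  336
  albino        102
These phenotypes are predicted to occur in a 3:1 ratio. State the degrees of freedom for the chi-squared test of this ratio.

A goodness-of-fit test with 2 phenotype classes has df = 2 − 1 = 1.

1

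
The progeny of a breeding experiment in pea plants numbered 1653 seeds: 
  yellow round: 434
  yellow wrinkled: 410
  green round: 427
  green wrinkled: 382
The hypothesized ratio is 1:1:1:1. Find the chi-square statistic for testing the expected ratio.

3.888

The 1:1:1:1 ratio has 4 parts, so with N = 1653 the expected counts are:
  yellow round: 1653 × 1/4 = 413.25
  yellow wrinkled: 1653 × 1/4 = 413.25
  green round: 1653 × 1/4 = 413.25
  green wrinkled: 1653 × 1/4 = 413.25
χ² = Σ (O − E)² / E
  yellow round: (434 − 413.25)² / 413.25 = 1.0419
  yellow wrinkled: (410 − 413.25)² / 413.25 = 0.0256
  green round: (427 − 413.25)² / 413.25 = 0.4575
  green wrinkled: (382 − 413.25)² / 413.25 = 2.3631
χ² = 1.0419 + 0.0256 + 0.4575 + 2.3631 = 3.8881 ≈ 3.888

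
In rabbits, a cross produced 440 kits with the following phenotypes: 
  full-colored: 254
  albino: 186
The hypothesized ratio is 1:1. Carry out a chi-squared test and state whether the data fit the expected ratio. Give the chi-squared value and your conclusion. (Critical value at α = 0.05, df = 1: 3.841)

10.509; not consistent

The 1:1 ratio has 2 parts, so with N = 440 the expected counts are:
  full-colored: 440 × 1/2 = 220
  albino: 440 × 1/2 = 220
χ² = Σ (O − E)² / E
  full-colored: (254 − 220)² / 220 = 5.2545
  albino: (186 − 220)² / 220 = 5.2545
χ² = 5.2545 + 5.2545 = 10.509
Degrees of freedom = 2 − 1 = 1; critical value at α = 0.05 is 3.841.
Since 10.509 > 3.841, we reject the null hypothesis — the data do not fit the 1:1 ratio.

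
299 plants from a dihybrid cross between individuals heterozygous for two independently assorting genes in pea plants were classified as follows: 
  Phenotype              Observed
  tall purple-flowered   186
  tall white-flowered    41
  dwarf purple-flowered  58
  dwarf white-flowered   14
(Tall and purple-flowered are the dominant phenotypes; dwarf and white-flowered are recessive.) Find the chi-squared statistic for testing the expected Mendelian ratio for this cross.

7.176

A dihybrid F₂ with independent assortment and complete dominance at both loci gives a 9:3:3:1 phenotypic ratio.
Total ratio parts = 16. Expected numbers out of 299:
  tall purple-flowered: 299 × 9/16 = 168.1875
  tall white-flowered: 299 × 3/16 = 56.0625
  dwarf purple-flowered: 299 × 3/16 = 56.0625
  dwarf white-flowered: 299 × 1/16 = 18.6875
χ² = Σ (O − E)² / E
  tall purple-flowered: (186 − 168.1875)² / 168.1875 = 1.8865
  tall white-flowered: (41 − 56.0625)² / 56.0625 = 4.0469
  dwarf purple-flowered: (58 − 56.0625)² / 56.0625 = 0.0670
  dwarf white-flowered: (14 − 18.6875)² / 18.6875 = 1.1758
χ² = 1.8865 + 4.0469 + 0.0670 + 1.1758 = 7.1762 ≈ 7.176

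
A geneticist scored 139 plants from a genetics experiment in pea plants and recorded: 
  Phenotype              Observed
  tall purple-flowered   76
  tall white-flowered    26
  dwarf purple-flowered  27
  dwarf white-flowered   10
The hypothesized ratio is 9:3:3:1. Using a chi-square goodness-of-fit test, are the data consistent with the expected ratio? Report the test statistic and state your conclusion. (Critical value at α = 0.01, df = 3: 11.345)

The 9:3:3:1 ratio has 16 parts, so with N = 139 the expected counts are:
  tall purple-flowered: 139 × 9/16 = 78.1875
  tall white-flowered: 139 × 3/16 = 26.0625
  dwarf purple-flowered: 139 × 3/16 = 26.0625
  dwarf white-flowered: 139 × 1/16 = 8.6875
χ² = Σ (O − E)² / E
  tall purple-flowered: (76 − 78.1875)² / 78.1875 = 0.0612
  tall white-flowered: (26 − 26.0625)² / 26.0625 = 0.0001
  dwarf purple-flowered: (27 − 26.0625)² / 26.0625 = 0.0337
  dwarf white-flowered: (10 − 8.6875)² / 8.6875 = 0.1983
χ² = 0.0612 + 0.0001 + 0.0337 + 0.1983 = 0.2933 ≈ 0.293
Degrees of freedom = 4 − 1 = 3; critical value at α = 0.01 is 11.345.
Since 0.293 < 11.345, we fail to reject the null hypothesis — the data are consistent with the 9:3:3:1 ratio.

0.293; consistent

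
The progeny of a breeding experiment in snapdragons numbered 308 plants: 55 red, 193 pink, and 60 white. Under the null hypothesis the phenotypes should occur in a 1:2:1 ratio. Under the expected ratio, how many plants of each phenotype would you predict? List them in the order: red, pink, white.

The 1:2:1 ratio has 4 parts, so with N = 308 the expected counts are:
  red: 308 × 1/4 = 77
  pink: 308 × 2/4 = 154
  white: 308 × 1/4 = 77

77, 154, 77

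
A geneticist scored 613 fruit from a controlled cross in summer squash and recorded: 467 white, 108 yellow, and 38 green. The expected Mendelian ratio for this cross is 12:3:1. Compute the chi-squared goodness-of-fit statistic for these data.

0.536

Expected counts for N = 613 under a 12:3:1 ratio (total parts = 16):
  white: 613 × 12/16 = 459.75
  yellow: 613 × 3/16 = 114.9375
  green: 613 × 1/16 = 38.3125
χ² = Σ (O − E)² / E
  white: (467 − 459.75)² / 459.75 = 0.1143
  yellow: (108 − 114.9375)² / 114.9375 = 0.4187
  green: (38 − 38.3125)² / 38.3125 = 0.0025
χ² = 0.1143 + 0.4187 + 0.0025 = 0.5355 ≈ 0.536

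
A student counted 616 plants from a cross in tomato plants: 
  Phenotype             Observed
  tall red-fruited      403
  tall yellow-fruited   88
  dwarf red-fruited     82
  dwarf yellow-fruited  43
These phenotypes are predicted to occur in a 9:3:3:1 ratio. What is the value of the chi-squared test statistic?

Expected counts for N = 616 under a 9:3:3:1 ratio (total parts = 16):
  tall red-fruited: 616 × 9/16 = 346.5
  tall yellow-fruited: 616 × 3/16 = 115.5
  dwarf red-fruited: 616 × 3/16 = 115.5
  dwarf yellow-fruited: 616 × 1/16 = 38.5
χ² = Σ (O − E)² / E
  tall red-fruited: (403 − 346.5)² / 346.5 = 9.2128
  tall yellow-fruited: (88 − 115.5)² / 115.5 = 6.5476
  dwarf red-fruited: (82 − 115.5)² / 115.5 = 9.7165
  dwarf yellow-fruited: (43 − 38.5)² / 38.5 = 0.5260
χ² = 9.2128 + 6.5476 + 9.7165 + 0.5260 = 26.0029 ≈ 26.003

26.003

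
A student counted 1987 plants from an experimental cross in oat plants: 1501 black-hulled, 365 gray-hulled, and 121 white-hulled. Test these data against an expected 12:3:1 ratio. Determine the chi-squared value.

0.313

The 12:3:1 ratio has 16 parts, so with N = 1987 the expected counts are:
  black-hulled: 1987 × 12/16 = 1490.25
  gray-hulled: 1987 × 3/16 = 372.5625
  white-hulled: 1987 × 1/16 = 124.1875
χ² = Σ (O − E)² / E
  black-hulled: (1501 − 1490.25)² / 1490.25 = 0.0775
  gray-hulled: (365 − 372.5625)² / 372.5625 = 0.1535
  white-hulled: (121 − 124.1875)² / 124.1875 = 0.0818
χ² = 0.0775 + 0.1535 + 0.0818 = 0.3128 ≈ 0.313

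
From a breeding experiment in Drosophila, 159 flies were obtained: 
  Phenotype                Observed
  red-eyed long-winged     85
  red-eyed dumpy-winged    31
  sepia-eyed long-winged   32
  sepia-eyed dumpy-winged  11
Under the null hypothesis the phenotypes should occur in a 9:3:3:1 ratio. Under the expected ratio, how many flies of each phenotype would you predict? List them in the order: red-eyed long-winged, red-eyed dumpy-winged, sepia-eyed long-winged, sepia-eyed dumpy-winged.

89.4375, 29.8125, 29.8125, 9.9375

Under the 9:3:3:1 hypothesis (Σ ratio = 16, N = 159):
  red-eyed long-winged: 159 × 9/16 = 89.4375
  red-eyed dumpy-winged: 159 × 3/16 = 29.8125
  sepia-eyed long-winged: 159 × 3/16 = 29.8125
  sepia-eyed dumpy-winged: 159 × 1/16 = 9.9375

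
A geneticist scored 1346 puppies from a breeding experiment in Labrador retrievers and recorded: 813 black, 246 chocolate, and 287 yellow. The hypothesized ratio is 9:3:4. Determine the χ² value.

11.566

The 9:3:4 ratio has 16 parts, so with N = 1346 the expected counts are:
  black: 1346 × 9/16 = 757.125
  chocolate: 1346 × 3/16 = 252.375
  yellow: 1346 × 4/16 = 336.5
χ² = Σ (O − E)² / E
  black: (813 − 757.125)² / 757.125 = 4.1235
  chocolate: (246 − 252.375)² / 252.375 = 0.1610
  yellow: (287 − 336.5)² / 336.5 = 7.2816
χ² = 4.1235 + 0.1610 + 7.2816 = 11.5661 ≈ 11.566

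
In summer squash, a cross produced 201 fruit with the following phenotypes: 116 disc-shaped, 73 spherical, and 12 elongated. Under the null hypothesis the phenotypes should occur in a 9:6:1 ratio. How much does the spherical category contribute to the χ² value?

0.075

Total ratio parts = 16. Expected numbers out of 201:
  disc-shaped: 201 × 9/16 = 113.0625
  spherical: 201 × 6/16 = 75.375
  elongated: 201 × 1/16 = 12.5625
Contribution of spherical: (73 − 75.375)² / 75.375 = 0.0748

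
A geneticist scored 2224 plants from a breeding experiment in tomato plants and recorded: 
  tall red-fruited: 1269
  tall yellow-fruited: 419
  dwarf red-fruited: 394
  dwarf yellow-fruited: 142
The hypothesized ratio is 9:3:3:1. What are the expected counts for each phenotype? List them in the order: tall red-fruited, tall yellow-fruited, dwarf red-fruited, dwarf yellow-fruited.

1251, 417, 417, 139

Total ratio parts = 16. Expected numbers out of 2224:
  tall red-fruited: 2224 × 9/16 = 1251
  tall yellow-fruited: 2224 × 3/16 = 417
  dwarf red-fruited: 2224 × 3/16 = 417
  dwarf yellow-fruited: 2224 × 1/16 = 139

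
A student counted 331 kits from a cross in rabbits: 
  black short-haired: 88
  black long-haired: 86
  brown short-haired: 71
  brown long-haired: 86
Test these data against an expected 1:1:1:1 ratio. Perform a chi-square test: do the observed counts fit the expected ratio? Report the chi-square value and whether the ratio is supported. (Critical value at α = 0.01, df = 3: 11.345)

Total ratio parts = 4. Expected numbers out of 331:
  black short-haired: 331 × 1/4 = 82.75
  black long-haired: 331 × 1/4 = 82.75
  brown short-haired: 331 × 1/4 = 82.75
  brown long-haired: 331 × 1/4 = 82.75
χ² = Σ (O − E)² / E
  black short-haired: (88 − 82.75)² / 82.75 = 0.3331
  black long-haired: (86 − 82.75)² / 82.75 = 0.1276
  brown short-haired: (71 − 82.75)² / 82.75 = 1.6684
  brown long-haired: (86 − 82.75)² / 82.75 = 0.1276
χ² = 0.3331 + 0.1276 + 1.6684 + 0.1276 = 2.2567 ≈ 2.257
Degrees of freedom = 4 − 1 = 3; critical value at α = 0.01 is 11.345.
Since 2.257 < 11.345, we fail to reject the null hypothesis — the data are consistent with the 1:1:1:1 ratio.

2.257; consistent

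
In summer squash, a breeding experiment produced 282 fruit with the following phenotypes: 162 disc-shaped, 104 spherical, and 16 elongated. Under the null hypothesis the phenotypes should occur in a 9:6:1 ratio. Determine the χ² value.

0.251

Under the 9:6:1 hypothesis (Σ ratio = 16, N = 282):
  disc-shaped: 282 × 9/16 = 158.625
  spherical: 282 × 6/16 = 105.75
  elongated: 282 × 1/16 = 17.625
χ² = Σ (O − E)² / E
  disc-shaped: (162 − 158.625)² / 158.625 = 0.0718
  spherical: (104 − 105.75)² / 105.75 = 0.0290
  elongated: (16 − 17.625)² / 17.625 = 0.1498
χ² = 0.0718 + 0.0290 + 0.1498 = 0.2506 ≈ 0.251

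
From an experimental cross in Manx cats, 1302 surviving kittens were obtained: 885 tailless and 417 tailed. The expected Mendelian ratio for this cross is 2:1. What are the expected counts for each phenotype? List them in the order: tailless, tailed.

Under the 2:1 hypothesis (Σ ratio = 3, N = 1302):
  tailless: 1302 × 2/3 = 868
  tailed: 1302 × 1/3 = 434

868, 434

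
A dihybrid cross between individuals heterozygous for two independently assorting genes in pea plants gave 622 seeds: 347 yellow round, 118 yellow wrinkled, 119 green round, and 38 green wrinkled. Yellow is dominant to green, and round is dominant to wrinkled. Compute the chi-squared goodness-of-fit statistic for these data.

0.108

A dihybrid F₂ with independent assortment and complete dominance at both loci gives a 9:3:3:1 phenotypic ratio.
Expected counts for N = 622 under a 9:3:3:1 ratio (total parts = 16):
  yellow round: 622 × 9/16 = 349.875
  yellow wrinkled: 622 × 3/16 = 116.625
  green round: 622 × 3/16 = 116.625
  green wrinkled: 622 × 1/16 = 38.875
χ² = Σ (O − E)² / E
  yellow round: (347 − 349.875)² / 349.875 = 0.0236
  yellow wrinkled: (118 − 116.625)² / 116.625 = 0.0162
  green round: (119 − 116.625)² / 116.625 = 0.0484
  green wrinkled: (38 − 38.875)² / 38.875 = 0.0197
χ² = 0.0236 + 0.0162 + 0.0484 + 0.0197 = 0.1079 ≈ 0.108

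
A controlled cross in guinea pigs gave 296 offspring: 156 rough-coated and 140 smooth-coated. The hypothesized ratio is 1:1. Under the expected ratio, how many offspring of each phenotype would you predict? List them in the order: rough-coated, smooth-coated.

The 1:1 ratio has 2 parts, so with N = 296 the expected counts are:
  rough-coated: 296 × 1/2 = 148
  smooth-coated: 296 × 1/2 = 148

148, 148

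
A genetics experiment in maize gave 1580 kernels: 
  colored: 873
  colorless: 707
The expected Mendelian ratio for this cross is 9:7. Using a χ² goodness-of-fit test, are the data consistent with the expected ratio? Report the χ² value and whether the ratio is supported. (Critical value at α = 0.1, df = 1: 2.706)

0.638; consistent

The 9:7 ratio has 16 parts, so with N = 1580 the expected counts are:
  colored: 1580 × 9/16 = 888.75
  colorless: 1580 × 7/16 = 691.25
χ² = Σ (O − E)² / E
  colored: (873 − 888.75)² / 888.75 = 0.2791
  colorless: (707 − 691.25)² / 691.25 = 0.3589
χ² = 0.2791 + 0.3589 = 0.638
Degrees of freedom = 2 − 1 = 1; critical value at α = 0.1 is 2.706.
Since 0.638 < 2.706, we fail to reject the null hypothesis — the data are consistent with the 9:7 ratio.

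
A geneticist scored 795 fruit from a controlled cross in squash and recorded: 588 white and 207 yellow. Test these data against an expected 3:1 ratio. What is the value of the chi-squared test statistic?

Under the 3:1 hypothesis (Σ ratio = 4, N = 795):
  white: 795 × 3/4 = 596.25
  yellow: 795 × 1/4 = 198.75
χ² = Σ (O − E)² / E
  white: (588 − 596.25)² / 596.25 = 0.1142
  yellow: (207 − 198.75)² / 198.75 = 0.3425
χ² = 0.1142 + 0.3425 = 0.4567 ≈ 0.457

0.457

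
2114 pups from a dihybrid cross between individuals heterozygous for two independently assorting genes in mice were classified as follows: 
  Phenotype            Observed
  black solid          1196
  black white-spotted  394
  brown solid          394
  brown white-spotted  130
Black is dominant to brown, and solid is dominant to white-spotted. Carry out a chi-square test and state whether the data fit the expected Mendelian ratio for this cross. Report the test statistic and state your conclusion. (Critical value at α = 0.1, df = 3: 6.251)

A dihybrid F₂ with independent assortment and complete dominance at both loci gives a 9:3:3:1 phenotypic ratio.
Under the 9:3:3:1 hypothesis (Σ ratio = 16, N = 2114):
  black solid: 2114 × 9/16 = 1189.125
  black white-spotted: 2114 × 3/16 = 396.375
  brown solid: 2114 × 3/16 = 396.375
  brown white-spotted: 2114 × 1/16 = 132.125
χ² = Σ (O − E)² / E
  black solid: (1196 − 1189.125)² / 1189.125 = 0.0397
  black white-spotted: (394 − 396.375)² / 396.375 = 0.0142
  brown solid: (394 − 396.375)² / 396.375 = 0.0142
  brown white-spotted: (130 − 132.125)² / 132.125 = 0.0342
χ² = 0.0397 + 0.0142 + 0.0142 + 0.0342 = 0.1023 ≈ 0.102
Degrees of freedom = 4 − 1 = 3; critical value at α = 0.1 is 6.251.
Since 0.102 < 6.251, we fail to reject the null hypothesis — the data are consistent with the 9:3:3:1 ratio.

0.102; consistent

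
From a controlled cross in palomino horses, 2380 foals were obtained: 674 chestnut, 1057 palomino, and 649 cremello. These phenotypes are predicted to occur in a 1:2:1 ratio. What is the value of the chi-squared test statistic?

30.255

Under the 1:2:1 hypothesis (Σ ratio = 4, N = 2380):
  chestnut: 2380 × 1/4 = 595
  palomino: 2380 × 2/4 = 1190
  cremello: 2380 × 1/4 = 595
χ² = Σ (O − E)² / E
  chestnut: (674 − 595)² / 595 = 10.4891
  palomino: (1057 − 1190)² / 1190 = 14.8647
  cremello: (649 − 595)² / 595 = 4.9008
χ² = 10.4891 + 14.8647 + 4.9008 = 30.2546 ≈ 30.255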